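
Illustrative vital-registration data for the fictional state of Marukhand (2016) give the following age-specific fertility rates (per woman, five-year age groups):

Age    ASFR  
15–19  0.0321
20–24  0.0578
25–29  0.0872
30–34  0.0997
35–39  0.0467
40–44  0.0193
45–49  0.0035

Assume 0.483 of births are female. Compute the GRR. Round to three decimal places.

Proportion female at birth = 0.483.
Sum of ASFRs = 0.0321 + 0.0578 + 0.0872 + 0.0997 + 0.0467 + 0.0193 + 0.0035 = 0.3463
TFR = 5 × 0.3463 = 1.7315
GRR = 0.483 × 1.7315 = 0.83631

0.836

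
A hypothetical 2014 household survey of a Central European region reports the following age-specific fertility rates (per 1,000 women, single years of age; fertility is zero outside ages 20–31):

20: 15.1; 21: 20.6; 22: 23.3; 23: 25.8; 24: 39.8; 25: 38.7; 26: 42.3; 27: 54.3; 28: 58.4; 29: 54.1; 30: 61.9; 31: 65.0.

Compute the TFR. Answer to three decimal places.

0.499

Sum of ASFRs = 15.1 + 20.6 + 23.3 + 25.8 + 39.8 + 38.7 + 42.3 + 54.3 + 58.4 + 54.1 + 61.9 + 65.0 = 499.3
TFR = 499.3 / 1000 = 0.4993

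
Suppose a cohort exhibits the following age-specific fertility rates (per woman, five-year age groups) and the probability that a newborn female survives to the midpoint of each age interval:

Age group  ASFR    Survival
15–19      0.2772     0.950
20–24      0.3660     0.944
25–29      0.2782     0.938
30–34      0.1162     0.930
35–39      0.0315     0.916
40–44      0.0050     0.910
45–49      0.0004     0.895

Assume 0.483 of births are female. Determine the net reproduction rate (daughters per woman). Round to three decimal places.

Proportion female at birth = 0.483.
Survival-weighted fertility by age (5·fₓ·Sₓ):
  15–19: 5 × 0.2772 × 0.950 = 1.31670
  20–24: 5 × 0.3660 × 0.944 = 1.72752
  25–29: 5 × 0.2782 × 0.938 = 1.30476
  30–34: 5 × 0.1162 × 0.930 = 0.54033
  35–39: 5 × 0.0315 × 0.916 = 0.14427
  40–44: 5 × 0.0050 × 0.910 = 0.02275
  45–49: 5 × 0.0004 × 0.895 = 0.00179
Sum = 5.05812
NRR = 0.483 × 5.05812 = 2.44307
NRR > 1, so each generation more than replaces itself.

2.443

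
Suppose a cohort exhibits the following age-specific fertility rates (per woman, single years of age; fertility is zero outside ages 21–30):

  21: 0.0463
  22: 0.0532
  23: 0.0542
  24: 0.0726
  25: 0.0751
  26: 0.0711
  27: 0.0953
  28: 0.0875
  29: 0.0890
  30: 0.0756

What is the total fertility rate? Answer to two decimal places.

Sum of ASFRs = 0.0463 + 0.0532 + 0.0542 + 0.0726 + 0.0751 + 0.0711 + 0.0953 + 0.0875 + 0.0890 + 0.0756 = 0.7199
TFR = 0.7199

0.72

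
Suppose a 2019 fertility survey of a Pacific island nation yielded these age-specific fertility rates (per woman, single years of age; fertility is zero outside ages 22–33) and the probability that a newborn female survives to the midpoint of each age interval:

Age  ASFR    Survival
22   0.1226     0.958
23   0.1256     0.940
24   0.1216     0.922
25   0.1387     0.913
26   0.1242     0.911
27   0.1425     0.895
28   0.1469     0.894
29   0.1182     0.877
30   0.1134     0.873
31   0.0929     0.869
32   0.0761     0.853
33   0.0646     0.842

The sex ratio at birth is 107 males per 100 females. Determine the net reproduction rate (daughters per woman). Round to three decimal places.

Proportion female at birth = 100 / (100 + 107) = 0.48309.
Each age group contributes 1 × ASFR × survival:
  22: 1 × 0.1226 × 0.958 = 0.11745
  23: 1 × 0.1256 × 0.940 = 0.11806
  24: 1 × 0.1216 × 0.922 = 0.11212
  25: 1 × 0.1387 × 0.913 = 0.12663
  26: 1 × 0.1242 × 0.911 = 0.11315
  27: 1 × 0.1425 × 0.895 = 0.12754
  28: 1 × 0.1469 × 0.894 = 0.13133
  29: 1 × 0.1182 × 0.877 = 0.10366
  30: 1 × 0.1134 × 0.873 = 0.09900
  31: 1 × 0.0929 × 0.869 = 0.08073
  32: 1 × 0.0761 × 0.853 = 0.06491
  33: 1 × 0.0646 × 0.842 = 0.05439
Sum = 1.24897
NRR = 0.48309 × 1.24897 = 0.60336

0.603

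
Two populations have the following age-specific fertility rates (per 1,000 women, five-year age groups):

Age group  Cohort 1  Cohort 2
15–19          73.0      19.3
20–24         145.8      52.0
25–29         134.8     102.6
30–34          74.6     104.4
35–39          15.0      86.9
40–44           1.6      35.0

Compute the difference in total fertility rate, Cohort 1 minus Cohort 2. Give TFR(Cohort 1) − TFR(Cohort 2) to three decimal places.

Cohort 1:
  Sum of ASFRs = 73.0 + 145.8 + 134.8 + 74.6 + 15.0 + 1.6 = 444.8
  TFR = 5 × 444.8 / 1000 = 2.224
Cohort 2:
  Sum of ASFRs = 19.3 + 52.0 + 102.6 + 104.4 + 86.9 + 35.0 = 400.2
  TFR = 5 × 400.2 / 1000 = 2.001
Difference = 2.224 − 2.001 = 0.223

0.223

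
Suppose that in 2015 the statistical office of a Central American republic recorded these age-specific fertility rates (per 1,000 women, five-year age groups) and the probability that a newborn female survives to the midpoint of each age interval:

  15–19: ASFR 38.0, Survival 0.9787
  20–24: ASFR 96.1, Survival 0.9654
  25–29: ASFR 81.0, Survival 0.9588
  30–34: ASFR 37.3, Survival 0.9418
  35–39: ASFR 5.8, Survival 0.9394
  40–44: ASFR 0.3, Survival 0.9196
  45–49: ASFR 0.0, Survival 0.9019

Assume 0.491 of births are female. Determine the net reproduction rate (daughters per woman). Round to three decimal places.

Proportion female at birth = 0.491.
Each age group contributes 5 × ASFR × survival:
  15–19: 5 × 38.0/1000 × 0.9787 = 0.18595
  20–24: 5 × 96.1/1000 × 0.9654 = 0.46387
  25–29: 5 × 81.0/1000 × 0.9588 = 0.38831
  30–34: 5 × 37.3/1000 × 0.9418 = 0.17565
  35–39: 5 × 5.8/1000 × 0.9394 = 0.02724
  40–44: 5 × 0.3/1000 × 0.9196 = 0.00138
  45–49: 5 × 0.0/1000 × 0.9019 = 0.00000
Sum = 1.24240
NRR = 0.491 × 1.24240 = 0.61002
NRR < 1, so the cohort does not fully replace itself.

0.610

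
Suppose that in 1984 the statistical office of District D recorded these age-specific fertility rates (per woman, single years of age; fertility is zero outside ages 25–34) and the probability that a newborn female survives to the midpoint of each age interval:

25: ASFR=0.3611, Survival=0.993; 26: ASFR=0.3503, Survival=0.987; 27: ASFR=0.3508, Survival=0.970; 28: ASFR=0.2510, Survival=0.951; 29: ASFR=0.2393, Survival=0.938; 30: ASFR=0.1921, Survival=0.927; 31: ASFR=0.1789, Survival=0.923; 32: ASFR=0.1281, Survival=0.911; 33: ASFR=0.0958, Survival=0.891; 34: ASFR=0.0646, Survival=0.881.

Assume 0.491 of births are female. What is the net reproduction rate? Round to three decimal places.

Proportion female at birth = 0.491.
Each age group contributes 1 × ASFR × survival:
  25: 1 × 0.3611 × 0.993 = 0.35857
  26: 1 × 0.3503 × 0.987 = 0.34575
  27: 1 × 0.3508 × 0.970 = 0.34028
  28: 1 × 0.2510 × 0.951 = 0.23870
  29: 1 × 0.2393 × 0.938 = 0.22446
  30: 1 × 0.1921 × 0.927 = 0.17808
  31: 1 × 0.1789 × 0.923 = 0.16512
  32: 1 × 0.1281 × 0.911 = 0.11670
  33: 1 × 0.0958 × 0.891 = 0.08536
  34: 1 × 0.0646 × 0.881 = 0.05691
Sum = 2.10993
NRR = 0.491 × 2.10993 = 1.03598

1.036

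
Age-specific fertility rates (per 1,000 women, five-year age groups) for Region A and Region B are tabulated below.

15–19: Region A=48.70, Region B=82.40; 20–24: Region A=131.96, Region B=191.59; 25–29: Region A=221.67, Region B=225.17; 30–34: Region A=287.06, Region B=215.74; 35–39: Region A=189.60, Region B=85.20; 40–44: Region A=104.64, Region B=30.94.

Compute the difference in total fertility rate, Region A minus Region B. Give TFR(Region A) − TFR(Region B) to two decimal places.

0.76

Region A:
  Sum of ASFRs = 48.70 + 131.96 + 221.67 + 287.06 + 189.60 + 104.64 = 983.63
  TFR = 5 × 983.63 / 1000 = 4.91815
Region B:
  Sum of ASFRs = 82.40 + 191.59 + 225.17 + 215.74 + 85.20 + 30.94 = 831.04
  TFR = 5 × 831.04 / 1000 = 4.1552
Difference = 4.91815 − 4.1552 = 0.76295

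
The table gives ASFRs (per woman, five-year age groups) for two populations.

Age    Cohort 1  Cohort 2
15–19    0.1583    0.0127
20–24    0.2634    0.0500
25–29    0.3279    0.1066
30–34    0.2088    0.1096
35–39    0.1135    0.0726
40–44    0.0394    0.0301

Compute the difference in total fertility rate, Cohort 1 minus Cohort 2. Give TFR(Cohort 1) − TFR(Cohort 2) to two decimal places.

Cohort 1:
  Sum of ASFRs = 0.1583 + 0.2634 + 0.3279 + 0.2088 + 0.1135 + 0.0394 = 1.1113
  TFR = 5 × 1.1113 = 5.5565
Cohort 2:
  Sum of ASFRs = 0.0127 + 0.0500 + 0.1066 + 0.1096 + 0.0726 + 0.0301 = 0.3816
  TFR = 5 × 0.3816 = 1.908
Difference = 5.5565 − 1.908 = 3.6485

3.65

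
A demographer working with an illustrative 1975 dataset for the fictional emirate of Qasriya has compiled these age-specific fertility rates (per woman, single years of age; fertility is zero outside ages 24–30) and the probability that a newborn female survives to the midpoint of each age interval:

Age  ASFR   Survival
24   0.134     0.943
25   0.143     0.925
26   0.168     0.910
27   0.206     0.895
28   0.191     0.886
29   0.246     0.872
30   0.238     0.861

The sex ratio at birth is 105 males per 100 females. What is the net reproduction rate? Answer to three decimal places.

0.578

Proportion female at birth = 100 / (100 + 105) = 0.48780.
Survival-weighted fertility by age (1·fₓ·Sₓ):
  24: 1 × 0.134 × 0.943 = 0.12636
  25: 1 × 0.143 × 0.925 = 0.13228
  26: 1 × 0.168 × 0.910 = 0.15288
  27: 1 × 0.206 × 0.895 = 0.18437
  28: 1 × 0.191 × 0.886 = 0.16923
  29: 1 × 0.246 × 0.872 = 0.21451
  30: 1 × 0.238 × 0.861 = 0.20492
Sum = 1.18455
NRR = 0.48780 × 1.18455 = 0.57782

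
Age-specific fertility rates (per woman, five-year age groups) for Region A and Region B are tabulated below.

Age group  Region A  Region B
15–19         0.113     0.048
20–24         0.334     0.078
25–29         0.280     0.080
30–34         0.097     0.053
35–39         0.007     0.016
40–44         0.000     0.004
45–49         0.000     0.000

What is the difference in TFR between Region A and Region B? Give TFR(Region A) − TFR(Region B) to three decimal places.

Region A:
  Sum of ASFRs = 0.113 + 0.334 + 0.280 + 0.097 + 0.007 + 0.000 + 0.000 = 0.831
  TFR = 5 × 0.831 = 4.155
Region B:
  Sum of ASFRs = 0.048 + 0.078 + 0.080 + 0.053 + 0.016 + 0.004 + 0.000 = 0.279
  TFR = 5 × 0.279 = 1.395
Difference = 4.155 − 1.395 = 2.76

2.760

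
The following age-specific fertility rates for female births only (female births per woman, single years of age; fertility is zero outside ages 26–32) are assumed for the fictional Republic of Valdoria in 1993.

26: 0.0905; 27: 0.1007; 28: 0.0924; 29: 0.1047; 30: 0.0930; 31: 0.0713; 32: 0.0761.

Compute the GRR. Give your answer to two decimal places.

0.63

Sum of female ASFRs = 0.0905 + 0.1007 + 0.0924 + 0.1047 + 0.0930 + 0.0713 + 0.0761 = 0.6287
GRR = 0.6287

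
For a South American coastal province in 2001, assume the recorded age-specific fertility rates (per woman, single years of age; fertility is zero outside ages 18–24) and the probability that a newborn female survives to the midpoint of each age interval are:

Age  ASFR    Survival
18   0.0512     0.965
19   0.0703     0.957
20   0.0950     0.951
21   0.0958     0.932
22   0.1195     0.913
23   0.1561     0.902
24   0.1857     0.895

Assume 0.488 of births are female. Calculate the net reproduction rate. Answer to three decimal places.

Proportion female at birth = 0.488.
Per-age-group product (1 × ASFR × survival probability):
  18: 1 × 0.0512 × 0.965 = 0.04941
  19: 1 × 0.0703 × 0.957 = 0.06728
  20: 1 × 0.0950 × 0.951 = 0.09035
  21: 1 × 0.0958 × 0.932 = 0.08929
  22: 1 × 0.1195 × 0.913 = 0.10910
  23: 1 × 0.1561 × 0.902 = 0.14080
  24: 1 × 0.1857 × 0.895 = 0.16620
Sum = 0.71243
NRR = 0.488 × 0.71243 = 0.34767
An NRR under 1 implies long-run decline under these rates.

0.348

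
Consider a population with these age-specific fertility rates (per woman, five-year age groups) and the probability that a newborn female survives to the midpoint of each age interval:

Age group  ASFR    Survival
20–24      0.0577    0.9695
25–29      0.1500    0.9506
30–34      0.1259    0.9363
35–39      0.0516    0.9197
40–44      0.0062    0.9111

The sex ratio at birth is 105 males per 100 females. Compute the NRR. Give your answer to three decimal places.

0.901

Proportion female at birth = 100 / (100 + 105) = 0.48780.
Each age group contributes 5 × ASFR × survival:
  20–24: 5 × 0.0577 × 0.9695 = 0.27970
  25–29: 5 × 0.1500 × 0.9506 = 0.71295
  30–34: 5 × 0.1259 × 0.9363 = 0.58940
  35–39: 5 × 0.0516 × 0.9197 = 0.23728
  40–44: 5 × 0.0062 × 0.9111 = 0.02824
Sum = 1.84757
NRR = 0.48780 × 1.84757 = 0.90124
With NRR below 1 the population is below replacement fertility.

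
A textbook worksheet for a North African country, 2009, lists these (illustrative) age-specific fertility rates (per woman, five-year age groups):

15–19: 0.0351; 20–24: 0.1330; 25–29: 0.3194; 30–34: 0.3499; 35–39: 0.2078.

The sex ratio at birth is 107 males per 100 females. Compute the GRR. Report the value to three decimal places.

2.525

Proportion female at birth = 100 / (100 + 107) = 0.48309.
Sum of ASFRs = 0.0351 + 0.1330 + 0.3194 + 0.3499 + 0.2078 = 1.0452
TFR = 5 × 1.0452 = 5.226
GRR = 0.48309 × 5.226 = 2.52463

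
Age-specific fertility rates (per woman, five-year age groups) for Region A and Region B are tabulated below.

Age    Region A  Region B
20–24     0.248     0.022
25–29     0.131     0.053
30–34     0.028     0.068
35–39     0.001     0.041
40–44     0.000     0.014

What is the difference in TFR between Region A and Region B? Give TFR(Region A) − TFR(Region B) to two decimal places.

1.05

Region A:
  Sum of ASFRs = 0.248 + 0.131 + 0.028 + 0.001 + 0.000 = 0.408
  TFR = 5 × 0.408 = 2.04
Region B:
  Sum of ASFRs = 0.022 + 0.053 + 0.068 + 0.041 + 0.014 = 0.198
  TFR = 5 × 0.198 = 0.99
Difference = 2.04 − 0.99 = 1.05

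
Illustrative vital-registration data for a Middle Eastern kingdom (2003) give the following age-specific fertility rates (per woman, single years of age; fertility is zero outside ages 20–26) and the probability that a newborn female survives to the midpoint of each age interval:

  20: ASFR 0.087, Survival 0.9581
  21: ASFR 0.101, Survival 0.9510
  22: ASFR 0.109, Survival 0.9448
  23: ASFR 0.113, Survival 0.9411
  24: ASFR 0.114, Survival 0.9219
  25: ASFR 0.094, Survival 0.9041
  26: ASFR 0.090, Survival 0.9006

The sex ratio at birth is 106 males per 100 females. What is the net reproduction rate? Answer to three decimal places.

0.320

Proportion female at birth = 100 / (100 + 106) = 0.48544.
Weighting each age-specific rate by interval width and survival:
  20: 1 × 0.087 × 0.9581 = 0.08335
  21: 1 × 0.101 × 0.9510 = 0.09605
  22: 1 × 0.109 × 0.9448 = 0.10298
  23: 1 × 0.113 × 0.9411 = 0.10634
  24: 1 × 0.114 × 0.9219 = 0.10510
  25: 1 × 0.094 × 0.9041 = 0.08499
  26: 1 × 0.090 × 0.9006 = 0.08105
Sum = 0.65986
NRR = 0.48544 × 0.65986 = 0.32032
An NRR under 1 implies long-run decline under these rates.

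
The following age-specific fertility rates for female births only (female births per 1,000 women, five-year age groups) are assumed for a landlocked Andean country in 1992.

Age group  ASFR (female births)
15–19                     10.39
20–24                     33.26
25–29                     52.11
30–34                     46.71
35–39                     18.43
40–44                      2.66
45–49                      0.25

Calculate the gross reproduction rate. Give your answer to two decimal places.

Sum of female ASFRs = 10.39 + 33.26 + 52.11 + 46.71 + 18.43 + 2.66 + 0.25 = 163.81
GRR = 5 × 163.81 / 1000 = 0.81905

0.82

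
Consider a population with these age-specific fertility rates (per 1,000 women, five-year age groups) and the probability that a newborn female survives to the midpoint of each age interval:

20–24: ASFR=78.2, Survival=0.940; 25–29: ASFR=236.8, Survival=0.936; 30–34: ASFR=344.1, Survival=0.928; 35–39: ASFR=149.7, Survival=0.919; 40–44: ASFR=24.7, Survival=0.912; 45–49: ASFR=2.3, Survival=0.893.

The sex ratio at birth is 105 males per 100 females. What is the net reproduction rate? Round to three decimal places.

1.894

Proportion female at birth = 100 / (100 + 105) = 0.48780.
Each age group contributes 5 × ASFR × survival:
  20–24: 5 × 78.2/1000 × 0.940 = 0.36754
  25–29: 5 × 236.8/1000 × 0.936 = 1.10822
  30–34: 5 × 344.1/1000 × 0.928 = 1.59662
  35–39: 5 × 149.7/1000 × 0.919 = 0.68787
  40–44: 5 × 24.7/1000 × 0.912 = 0.11263
  45–49: 5 × 2.3/1000 × 0.893 = 0.01027
Sum = 3.88315
NRR = 0.48780 × 3.88315 = 1.89420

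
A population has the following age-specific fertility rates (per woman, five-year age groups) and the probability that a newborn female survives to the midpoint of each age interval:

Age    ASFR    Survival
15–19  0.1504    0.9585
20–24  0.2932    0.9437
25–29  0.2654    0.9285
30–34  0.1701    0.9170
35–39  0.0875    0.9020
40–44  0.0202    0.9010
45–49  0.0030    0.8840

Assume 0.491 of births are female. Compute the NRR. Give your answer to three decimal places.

2.266

Proportion female at birth = 0.491.
Per-age-group product (5 × ASFR × survival probability):
  15–19: 5 × 0.1504 × 0.9585 = 0.72079
  20–24: 5 × 0.2932 × 0.9437 = 1.38346
  25–29: 5 × 0.2654 × 0.9285 = 1.23212
  30–34: 5 × 0.1701 × 0.9170 = 0.77991
  35–39: 5 × 0.0875 × 0.9020 = 0.39463
  40–44: 5 × 0.0202 × 0.9010 = 0.09100
  45–49: 5 × 0.0030 × 0.8840 = 0.01326
Sum = 4.61517
NRR = 0.491 × 4.61517 = 2.26605
With NRR above 1 the population is above replacement fertility.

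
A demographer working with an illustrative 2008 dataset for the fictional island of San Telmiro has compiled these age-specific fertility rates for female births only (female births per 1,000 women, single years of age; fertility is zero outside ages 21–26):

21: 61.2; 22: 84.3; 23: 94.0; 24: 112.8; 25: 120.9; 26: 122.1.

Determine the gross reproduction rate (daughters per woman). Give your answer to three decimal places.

Sum of female ASFRs = 61.2 + 84.3 + 94.0 + 112.8 + 120.9 + 122.1 = 595.3
GRR = 595.3 / 1000 = 0.5953

0.595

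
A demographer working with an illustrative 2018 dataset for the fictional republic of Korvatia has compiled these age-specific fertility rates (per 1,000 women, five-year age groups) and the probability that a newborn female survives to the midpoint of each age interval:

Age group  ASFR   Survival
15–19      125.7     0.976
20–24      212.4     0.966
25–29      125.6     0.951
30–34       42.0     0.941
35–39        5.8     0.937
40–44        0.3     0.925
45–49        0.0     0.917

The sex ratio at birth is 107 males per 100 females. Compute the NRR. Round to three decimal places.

1.190

Proportion female at birth = 100 / (100 + 107) = 0.48309.
Per-age-group product (5 × ASFR × survival probability):
  15–19: 5 × 125.7/1000 × 0.976 = 0.61342
  20–24: 5 × 212.4/1000 × 0.966 = 1.02589
  25–29: 5 × 125.6/1000 × 0.951 = 0.59723
  30–34: 5 × 42.0/1000 × 0.941 = 0.19761
  35–39: 5 × 5.8/1000 × 0.937 = 0.02717
  40–44: 5 × 0.3/1000 × 0.925 = 0.00139
  45–49: 5 × 0.0/1000 × 0.917 = 0.00000
Sum = 2.46271
NRR = 0.48309 × 2.46271 = 1.18971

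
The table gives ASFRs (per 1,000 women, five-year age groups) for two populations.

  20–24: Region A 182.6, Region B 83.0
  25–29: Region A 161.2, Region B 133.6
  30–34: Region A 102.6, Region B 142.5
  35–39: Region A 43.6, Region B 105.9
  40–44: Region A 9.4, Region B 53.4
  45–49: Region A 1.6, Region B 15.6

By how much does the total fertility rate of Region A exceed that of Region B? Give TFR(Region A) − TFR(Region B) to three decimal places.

-0.165

Region A:
  Sum of ASFRs = 182.6 + 161.2 + 102.6 + 43.6 + 9.4 + 1.6 = 501.0
  TFR = 5 × 501.0 / 1000 = 2.505
Region B:
  Sum of ASFRs = 83.0 + 133.6 + 142.5 + 105.9 + 53.4 + 15.6 = 534.0
  TFR = 5 × 534.0 / 1000 = 2.67
Difference = 2.505 − 2.67 = -0.165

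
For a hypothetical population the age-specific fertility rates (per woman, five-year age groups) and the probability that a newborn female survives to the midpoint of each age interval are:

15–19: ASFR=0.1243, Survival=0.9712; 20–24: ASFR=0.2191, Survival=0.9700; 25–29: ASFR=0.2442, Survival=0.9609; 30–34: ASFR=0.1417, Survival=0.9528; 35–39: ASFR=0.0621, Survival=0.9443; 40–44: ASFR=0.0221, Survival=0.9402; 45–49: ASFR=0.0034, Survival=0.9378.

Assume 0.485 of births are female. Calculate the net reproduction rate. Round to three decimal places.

Proportion female at birth = 0.485.
Weighting each age-specific rate by interval width and survival:
  15–19: 5 × 0.1243 × 0.9712 = 0.60360
  20–24: 5 × 0.2191 × 0.9700 = 1.06264
  25–29: 5 × 0.2442 × 0.9609 = 1.17326
  30–34: 5 × 0.1417 × 0.9528 = 0.67506
  35–39: 5 × 0.0621 × 0.9443 = 0.29321
  40–44: 5 × 0.0221 × 0.9402 = 0.10389
  45–49: 5 × 0.0034 × 0.9378 = 0.01594
Sum = 3.92760
NRR = 0.485 × 3.92760 = 1.90489

1.905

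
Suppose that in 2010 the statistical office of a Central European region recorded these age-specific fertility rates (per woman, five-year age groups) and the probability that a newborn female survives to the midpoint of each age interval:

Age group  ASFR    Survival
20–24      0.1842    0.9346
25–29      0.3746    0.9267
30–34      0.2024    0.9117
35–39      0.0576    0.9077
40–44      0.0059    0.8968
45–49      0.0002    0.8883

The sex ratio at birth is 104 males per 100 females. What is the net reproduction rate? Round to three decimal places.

1.867

Proportion female at birth = 100 / (100 + 104) = 0.49020.
Survival-weighted fertility by age (5·fₓ·Sₓ):
  20–24: 5 × 0.1842 × 0.9346 = 0.86077
  25–29: 5 × 0.3746 × 0.9267 = 1.73571
  30–34: 5 × 0.2024 × 0.9117 = 0.92264
  35–39: 5 × 0.0576 × 0.9077 = 0.26142
  40–44: 5 × 0.0059 × 0.8968 = 0.02646
  45–49: 5 × 0.0002 × 0.8883 = 0.00089
Sum = 3.80789
NRR = 0.49020 × 3.80789 = 1.86663
NRR > 1, so each generation more than replaces itself.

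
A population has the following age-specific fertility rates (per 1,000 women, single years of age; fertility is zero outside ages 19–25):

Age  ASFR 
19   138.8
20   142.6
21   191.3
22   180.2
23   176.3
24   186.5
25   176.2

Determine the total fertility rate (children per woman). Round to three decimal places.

1.192

Sum of ASFRs = 138.8 + 142.6 + 191.3 + 180.2 + 176.3 + 186.5 + 176.2 = 1191.9
TFR = 1191.9 / 1000 = 1.1919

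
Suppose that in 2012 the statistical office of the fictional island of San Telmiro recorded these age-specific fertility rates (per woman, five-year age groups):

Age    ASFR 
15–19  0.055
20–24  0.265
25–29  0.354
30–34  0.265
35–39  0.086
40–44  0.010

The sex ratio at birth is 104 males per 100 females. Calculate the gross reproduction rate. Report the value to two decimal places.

Proportion female at birth = 100 / (100 + 104) = 0.49020.
Sum of ASFRs = 0.055 + 0.265 + 0.354 + 0.265 + 0.086 + 0.010 = 1.035
TFR = 5 × 1.035 = 5.175
GRR = 0.49020 × 5.175 = 2.53679

2.54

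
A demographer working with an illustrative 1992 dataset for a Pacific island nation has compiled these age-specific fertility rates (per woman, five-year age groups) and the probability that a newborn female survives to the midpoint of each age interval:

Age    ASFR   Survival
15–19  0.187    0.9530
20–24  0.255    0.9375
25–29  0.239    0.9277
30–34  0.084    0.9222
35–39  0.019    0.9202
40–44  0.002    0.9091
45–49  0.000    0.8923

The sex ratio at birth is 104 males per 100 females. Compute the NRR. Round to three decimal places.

1.803

Proportion female at birth = 100 / (100 + 104) = 0.49020.
Each age group contributes 5 × ASFR × survival:
  15–19: 5 × 0.187 × 0.9530 = 0.89106
  20–24: 5 × 0.255 × 0.9375 = 1.19531
  25–29: 5 × 0.239 × 0.9277 = 1.10860
  30–34: 5 × 0.084 × 0.9222 = 0.38732
  35–39: 5 × 0.019 × 0.9202 = 0.08742
  40–44: 5 × 0.002 × 0.9091 = 0.00909
  45–49: 5 × 0.000 × 0.8923 = 0.00000
Sum = 3.67880
NRR = 0.49020 × 3.67880 = 1.80335
NRR > 1, so each generation more than replaces itself.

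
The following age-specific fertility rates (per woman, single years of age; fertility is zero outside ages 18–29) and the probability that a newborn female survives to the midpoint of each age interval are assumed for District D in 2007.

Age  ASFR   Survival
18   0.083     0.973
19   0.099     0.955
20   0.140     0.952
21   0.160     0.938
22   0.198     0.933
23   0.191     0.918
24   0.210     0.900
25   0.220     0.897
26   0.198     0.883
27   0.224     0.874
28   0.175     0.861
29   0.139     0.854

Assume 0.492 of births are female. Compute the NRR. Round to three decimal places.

Proportion female at birth = 0.492.
Weighting each age-specific rate by interval width and survival:
  18: 1 × 0.083 × 0.973 = 0.08076
  19: 1 × 0.099 × 0.955 = 0.09455
  20: 1 × 0.140 × 0.952 = 0.13328
  21: 1 × 0.160 × 0.938 = 0.15008
  22: 1 × 0.198 × 0.933 = 0.18473
  23: 1 × 0.191 × 0.918 = 0.17534
  24: 1 × 0.210 × 0.900 = 0.18900
  25: 1 × 0.220 × 0.897 = 0.19734
  26: 1 × 0.198 × 0.883 = 0.17483
  27: 1 × 0.224 × 0.874 = 0.19578
  28: 1 × 0.175 × 0.861 = 0.15068
  29: 1 × 0.139 × 0.854 = 0.11871
Sum = 1.84508
NRR = 0.492 × 1.84508 = 0.90778

0.908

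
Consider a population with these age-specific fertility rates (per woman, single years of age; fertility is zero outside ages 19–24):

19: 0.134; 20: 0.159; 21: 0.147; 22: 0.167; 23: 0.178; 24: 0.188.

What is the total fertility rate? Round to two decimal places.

Sum of ASFRs = 0.134 + 0.159 + 0.147 + 0.167 + 0.178 + 0.188 = 0.973
TFR = 0.973

0.97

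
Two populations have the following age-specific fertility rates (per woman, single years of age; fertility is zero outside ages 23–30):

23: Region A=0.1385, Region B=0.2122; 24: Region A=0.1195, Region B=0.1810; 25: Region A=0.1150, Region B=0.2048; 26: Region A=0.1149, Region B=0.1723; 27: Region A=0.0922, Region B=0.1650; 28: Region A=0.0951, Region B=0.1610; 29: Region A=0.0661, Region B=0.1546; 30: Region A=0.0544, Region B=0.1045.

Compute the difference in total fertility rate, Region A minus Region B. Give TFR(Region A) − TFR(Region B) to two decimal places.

Region A:
  Sum of ASFRs = 0.1385 + 0.1195 + 0.1150 + 0.1149 + 0.0922 + 0.0951 + 0.0661 + 0.0544 = 0.7957
  TFR = 0.7957
Region B:
  Sum of ASFRs = 0.2122 + 0.1810 + 0.2048 + 0.1723 + 0.1650 + 0.1610 + 0.1546 + 0.1045 = 1.3554
  TFR = 1.3554
Difference = 0.7957 − 1.3554 = -0.5597

-0.56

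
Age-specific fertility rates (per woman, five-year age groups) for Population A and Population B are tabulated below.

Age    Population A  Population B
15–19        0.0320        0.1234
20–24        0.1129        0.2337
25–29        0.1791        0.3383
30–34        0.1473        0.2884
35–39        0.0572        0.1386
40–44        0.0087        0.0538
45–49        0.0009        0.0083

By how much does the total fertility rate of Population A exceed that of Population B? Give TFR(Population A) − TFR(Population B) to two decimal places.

-3.23

Population A:
  Sum of ASFRs = 0.0320 + 0.1129 + 0.1791 + 0.1473 + 0.0572 + 0.0087 + 0.0009 = 0.5381
  TFR = 5 × 0.5381 = 2.6905
Population B:
  Sum of ASFRs = 0.1234 + 0.2337 + 0.3383 + 0.2884 + 0.1386 + 0.0538 + 0.0083 = 1.1845
  TFR = 5 × 1.1845 = 5.9225
Difference = 2.6905 − 5.9225 = -3.232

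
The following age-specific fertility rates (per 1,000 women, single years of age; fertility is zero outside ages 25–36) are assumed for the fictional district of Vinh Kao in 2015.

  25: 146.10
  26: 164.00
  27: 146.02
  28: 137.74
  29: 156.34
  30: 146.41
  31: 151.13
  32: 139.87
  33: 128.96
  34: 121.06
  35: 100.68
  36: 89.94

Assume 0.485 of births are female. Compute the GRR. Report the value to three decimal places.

0.790

Proportion female at birth = 0.485.
Sum of ASFRs = 146.10 + 164.00 + 146.02 + 137.74 + 156.34 + 146.41 + 151.13 + 139.87 + 128.96 + 121.06 + 100.68 + 89.94 = 1628.25
TFR = 1628.25 / 1000 = 1.62825
GRR = 0.485 × 1.62825 = 0.78970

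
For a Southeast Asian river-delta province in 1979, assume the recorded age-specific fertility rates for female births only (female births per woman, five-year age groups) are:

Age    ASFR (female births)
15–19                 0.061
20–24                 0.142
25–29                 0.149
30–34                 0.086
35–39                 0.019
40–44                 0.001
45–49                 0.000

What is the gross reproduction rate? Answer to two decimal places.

2.29

Sum of female ASFRs = 0.061 + 0.142 + 0.149 + 0.086 + 0.019 + 0.001 + 0.000 = 0.458
GRR = 5 × 0.458 = 2.29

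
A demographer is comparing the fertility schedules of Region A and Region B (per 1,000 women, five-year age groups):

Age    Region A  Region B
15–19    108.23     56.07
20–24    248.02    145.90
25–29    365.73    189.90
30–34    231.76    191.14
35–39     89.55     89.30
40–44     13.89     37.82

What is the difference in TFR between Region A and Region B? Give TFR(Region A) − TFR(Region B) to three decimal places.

1.735

Region A:
  Sum of ASFRs = 108.23 + 248.02 + 365.73 + 231.76 + 89.55 + 13.89 = 1057.18
  TFR = 5 × 1057.18 / 1000 = 5.2859
Region B:
  Sum of ASFRs = 56.07 + 145.90 + 189.90 + 191.14 + 89.30 + 37.82 = 710.13
  TFR = 5 × 710.13 / 1000 = 3.55065
Difference = 5.2859 − 3.55065 = 1.73525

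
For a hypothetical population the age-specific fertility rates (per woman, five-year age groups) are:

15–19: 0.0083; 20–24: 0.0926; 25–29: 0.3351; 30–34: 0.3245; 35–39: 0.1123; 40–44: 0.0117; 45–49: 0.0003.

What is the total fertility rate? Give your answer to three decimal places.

Sum of ASFRs = 0.0083 + 0.0926 + 0.3351 + 0.3245 + 0.1123 + 0.0117 + 0.0003 = 0.8848
TFR = 5 × 0.8848 = 4.424

4.424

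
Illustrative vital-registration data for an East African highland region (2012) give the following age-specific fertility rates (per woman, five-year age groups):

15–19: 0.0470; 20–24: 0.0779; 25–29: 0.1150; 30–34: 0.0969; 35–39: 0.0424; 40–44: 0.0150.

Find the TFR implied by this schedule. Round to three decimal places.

1.971

Sum of ASFRs = 0.0470 + 0.0779 + 0.1150 + 0.0969 + 0.0424 + 0.0150 = 0.3942
TFR = 5 × 0.3942 = 1.971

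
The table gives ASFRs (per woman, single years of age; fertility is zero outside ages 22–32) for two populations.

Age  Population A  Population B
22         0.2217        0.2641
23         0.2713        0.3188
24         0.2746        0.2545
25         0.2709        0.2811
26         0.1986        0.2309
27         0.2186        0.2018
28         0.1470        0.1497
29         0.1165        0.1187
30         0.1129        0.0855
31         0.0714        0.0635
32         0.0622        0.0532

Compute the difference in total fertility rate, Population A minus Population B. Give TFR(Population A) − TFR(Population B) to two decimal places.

Population A:
  Sum of ASFRs = 0.2217 + 0.2713 + 0.2746 + 0.2709 + 0.1986 + 0.2186 + 0.1470 + 0.1165 + 0.1129 + 0.0714 + 0.0622 = 1.9657
  TFR = 1.9657
Population B:
  Sum of ASFRs = 0.2641 + 0.3188 + 0.2545 + 0.2811 + 0.2309 + 0.2018 + 0.1497 + 0.1187 + 0.0855 + 0.0635 + 0.0532 = 2.0218
  TFR = 2.0218
Difference = 1.9657 − 2.0218 = -0.0561

-0.06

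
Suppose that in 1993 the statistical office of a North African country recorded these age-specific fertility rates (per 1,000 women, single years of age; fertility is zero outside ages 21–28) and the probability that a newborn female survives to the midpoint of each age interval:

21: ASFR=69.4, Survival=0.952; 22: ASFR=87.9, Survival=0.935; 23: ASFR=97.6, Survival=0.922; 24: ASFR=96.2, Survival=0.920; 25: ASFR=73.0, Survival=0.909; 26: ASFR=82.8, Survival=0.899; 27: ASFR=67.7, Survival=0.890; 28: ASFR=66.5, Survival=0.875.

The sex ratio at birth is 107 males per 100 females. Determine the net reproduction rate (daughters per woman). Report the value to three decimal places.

0.283

Proportion female at birth = 100 / (100 + 107) = 0.48309.
Weighting each age-specific rate by interval width and survival:
  21: 1 × 69.4/1000 × 0.952 = 0.06607
  22: 1 × 87.9/1000 × 0.935 = 0.08219
  23: 1 × 97.6/1000 × 0.922 = 0.08999
  24: 1 × 96.2/1000 × 0.920 = 0.08850
  25: 1 × 73.0/1000 × 0.909 = 0.06636
  26: 1 × 82.8/1000 × 0.899 = 0.07444
  27: 1 × 67.7/1000 × 0.890 = 0.06025
  28: 1 × 66.5/1000 × 0.875 = 0.05819
Sum = 0.58599
NRR = 0.48309 × 0.58599 = 0.28309
NRR < 1, so the cohort does not fully replace itself.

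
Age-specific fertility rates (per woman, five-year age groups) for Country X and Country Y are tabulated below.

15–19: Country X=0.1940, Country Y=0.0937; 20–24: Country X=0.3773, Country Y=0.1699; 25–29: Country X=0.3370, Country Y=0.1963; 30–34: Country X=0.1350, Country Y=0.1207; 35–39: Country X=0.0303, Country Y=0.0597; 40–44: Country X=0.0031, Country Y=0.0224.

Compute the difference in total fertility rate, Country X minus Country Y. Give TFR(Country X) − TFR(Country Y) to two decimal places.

2.07

Country X:
  Sum of ASFRs = 0.1940 + 0.3773 + 0.3370 + 0.1350 + 0.0303 + 0.0031 = 1.0767
  TFR = 5 × 1.0767 = 5.3835
Country Y:
  Sum of ASFRs = 0.0937 + 0.1699 + 0.1963 + 0.1207 + 0.0597 + 0.0224 = 0.6627
  TFR = 5 × 0.6627 = 3.3135
Difference = 5.3835 − 3.3135 = 2.07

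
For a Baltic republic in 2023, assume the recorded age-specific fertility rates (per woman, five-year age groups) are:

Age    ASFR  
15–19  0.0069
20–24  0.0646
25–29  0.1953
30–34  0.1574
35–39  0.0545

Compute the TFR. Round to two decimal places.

2.39

Sum of ASFRs = 0.0069 + 0.0646 + 0.1953 + 0.1574 + 0.0545 = 0.4787
TFR = 5 × 0.4787 = 2.3935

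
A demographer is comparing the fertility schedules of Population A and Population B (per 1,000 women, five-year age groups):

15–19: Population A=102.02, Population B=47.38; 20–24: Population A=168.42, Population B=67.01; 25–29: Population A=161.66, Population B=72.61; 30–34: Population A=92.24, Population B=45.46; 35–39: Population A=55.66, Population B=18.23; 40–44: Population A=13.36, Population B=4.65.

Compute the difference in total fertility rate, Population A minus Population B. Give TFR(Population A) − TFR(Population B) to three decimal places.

1.690

Population A:
  Sum of ASFRs = 102.02 + 168.42 + 161.66 + 92.24 + 55.66 + 13.36 = 593.36
  TFR = 5 × 593.36 / 1000 = 2.9668
Population B:
  Sum of ASFRs = 47.38 + 67.01 + 72.61 + 45.46 + 18.23 + 4.65 = 255.34
  TFR = 5 × 255.34 / 1000 = 1.2767
Difference = 2.9668 − 1.2767 = 1.6901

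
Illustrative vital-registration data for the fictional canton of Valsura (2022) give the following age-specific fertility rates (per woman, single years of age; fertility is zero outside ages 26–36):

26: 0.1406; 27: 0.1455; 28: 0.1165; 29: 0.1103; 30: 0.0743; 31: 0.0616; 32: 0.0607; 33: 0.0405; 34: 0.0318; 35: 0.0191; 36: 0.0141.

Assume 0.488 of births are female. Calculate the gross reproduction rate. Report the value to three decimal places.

Proportion female at birth = 0.488.
Sum of ASFRs = 0.1406 + 0.1455 + 0.1165 + 0.1103 + 0.0743 + 0.0616 + 0.0607 + 0.0405 + 0.0318 + 0.0191 + 0.0141 = 0.8150
TFR = 0.815
GRR = 0.488 × 0.815 = 0.39772

0.398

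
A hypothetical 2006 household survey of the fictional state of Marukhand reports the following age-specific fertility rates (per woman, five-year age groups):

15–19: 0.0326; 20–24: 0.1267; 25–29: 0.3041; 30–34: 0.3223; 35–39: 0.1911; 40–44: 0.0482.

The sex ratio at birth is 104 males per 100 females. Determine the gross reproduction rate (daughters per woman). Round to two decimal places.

Proportion female at birth = 100 / (100 + 104) = 0.49020.
Sum of ASFRs = 0.0326 + 0.1267 + 0.3041 + 0.3223 + 0.1911 + 0.0482 = 1.0250
TFR = 5 × 1.0250 = 5.125
GRR = 0.49020 × 5.125 = 2.51228

2.51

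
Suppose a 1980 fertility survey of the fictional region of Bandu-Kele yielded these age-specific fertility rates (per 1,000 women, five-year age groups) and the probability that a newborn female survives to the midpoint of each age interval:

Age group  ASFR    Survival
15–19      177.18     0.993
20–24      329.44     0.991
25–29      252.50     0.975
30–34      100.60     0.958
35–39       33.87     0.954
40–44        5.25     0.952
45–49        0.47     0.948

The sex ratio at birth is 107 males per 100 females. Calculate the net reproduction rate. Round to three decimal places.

2.132

Proportion female at birth = 100 / (100 + 107) = 0.48309.
Each age group contributes 5 × ASFR × survival:
  15–19: 5 × 177.18/1000 × 0.993 = 0.87970
  20–24: 5 × 329.44/1000 × 0.991 = 1.63238
  25–29: 5 × 252.50/1000 × 0.975 = 1.23094
  30–34: 5 × 100.60/1000 × 0.958 = 0.48187
  35–39: 5 × 33.87/1000 × 0.954 = 0.16156
  40–44: 5 × 5.25/1000 × 0.952 = 0.02499
  45–49: 5 × 0.47/1000 × 0.948 = 0.00223
Sum = 4.41367
NRR = 0.48309 × 4.41367 = 2.13220
With NRR above 1 the population is above replacement fertility.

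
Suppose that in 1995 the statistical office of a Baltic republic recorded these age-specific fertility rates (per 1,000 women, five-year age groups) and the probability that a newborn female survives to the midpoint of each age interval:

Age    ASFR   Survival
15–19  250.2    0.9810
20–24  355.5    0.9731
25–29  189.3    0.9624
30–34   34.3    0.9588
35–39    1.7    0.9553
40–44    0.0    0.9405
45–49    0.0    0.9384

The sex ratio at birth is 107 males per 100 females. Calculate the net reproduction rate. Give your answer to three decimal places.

1.952

Proportion female at birth = 100 / (100 + 107) = 0.48309.
Each age group contributes 5 × ASFR × survival:
  15–19: 5 × 250.2/1000 × 0.9810 = 1.22723
  20–24: 5 × 355.5/1000 × 0.9731 = 1.72969
  25–29: 5 × 189.3/1000 × 0.9624 = 0.91091
  30–34: 5 × 34.3/1000 × 0.9588 = 0.16443
  35–39: 5 × 1.7/1000 × 0.9553 = 0.00812
  40–44: 5 × 0.0/1000 × 0.9405 = 0.00000
  45–49: 5 × 0.0/1000 × 0.9384 = 0.00000
Sum = 4.04038
NRR = 0.48309 × 4.04038 = 1.95187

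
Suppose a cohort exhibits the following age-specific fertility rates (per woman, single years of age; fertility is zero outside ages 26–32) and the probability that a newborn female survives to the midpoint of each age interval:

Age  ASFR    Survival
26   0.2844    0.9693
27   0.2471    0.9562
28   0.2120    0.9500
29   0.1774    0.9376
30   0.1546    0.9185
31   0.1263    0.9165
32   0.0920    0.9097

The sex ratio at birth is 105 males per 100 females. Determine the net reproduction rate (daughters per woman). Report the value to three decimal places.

0.596

Proportion female at birth = 100 / (100 + 105) = 0.48780.
Weighting each age-specific rate by interval width and survival:
  26: 1 × 0.2844 × 0.9693 = 0.27567
  27: 1 × 0.2471 × 0.9562 = 0.23628
  28: 1 × 0.2120 × 0.9500 = 0.20140
  29: 1 × 0.1774 × 0.9376 = 0.16633
  30: 1 × 0.1546 × 0.9185 = 0.14200
  31: 1 × 0.1263 × 0.9165 = 0.11575
  32: 1 × 0.0920 × 0.9097 = 0.08369
Sum = 1.22112
NRR = 0.48780 × 1.22112 = 0.59566
With NRR below 1 the population is below replacement fertility.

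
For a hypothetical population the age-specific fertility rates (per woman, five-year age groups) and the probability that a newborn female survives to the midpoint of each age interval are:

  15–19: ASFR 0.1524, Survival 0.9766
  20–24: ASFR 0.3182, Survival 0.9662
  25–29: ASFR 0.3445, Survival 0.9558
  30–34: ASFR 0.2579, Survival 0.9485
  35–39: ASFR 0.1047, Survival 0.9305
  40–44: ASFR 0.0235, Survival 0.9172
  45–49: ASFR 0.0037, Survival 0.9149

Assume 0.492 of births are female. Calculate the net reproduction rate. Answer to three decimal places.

2.835

Proportion female at birth = 0.492.
Each age group contributes 5 × ASFR × survival:
  15–19: 5 × 0.1524 × 0.9766 = 0.74417
  20–24: 5 × 0.3182 × 0.9662 = 1.53722
  25–29: 5 × 0.3445 × 0.9558 = 1.64637
  30–34: 5 × 0.2579 × 0.9485 = 1.22309
  35–39: 5 × 0.1047 × 0.9305 = 0.48712
  40–44: 5 × 0.0235 × 0.9172 = 0.10777
  45–49: 5 × 0.0037 × 0.9149 = 0.01693
Sum = 5.76267
NRR = 0.492 × 5.76267 = 2.83523
With NRR above 1 the population is above replacement fertility.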